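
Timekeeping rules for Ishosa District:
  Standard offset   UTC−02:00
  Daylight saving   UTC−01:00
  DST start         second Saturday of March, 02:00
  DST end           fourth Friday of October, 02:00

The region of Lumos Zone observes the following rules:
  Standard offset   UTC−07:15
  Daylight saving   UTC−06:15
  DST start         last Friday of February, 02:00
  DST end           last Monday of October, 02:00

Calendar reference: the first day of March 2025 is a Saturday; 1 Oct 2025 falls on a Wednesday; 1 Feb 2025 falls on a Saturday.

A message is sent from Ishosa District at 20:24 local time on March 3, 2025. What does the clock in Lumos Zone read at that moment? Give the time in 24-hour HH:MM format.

16:09

1 March 2025 is a Saturday, so the first Saturday is March 1 and the second is March 8.
1 October 2025 is a Wednesday, so the first Friday is October 3 and the fourth is October 24.
March 3, 2025 is outside the daylight-saving period (8 March – 24 October), so Ishosa District is on standard time, UTC−02:00.
20:24 Ishosa District + 2h = 22:24 UTC.
1 February 2025 is a Saturday, so Fridays fall on 7, 14, 21, 28; the last is February 28.
1 October 2025 is a Wednesday, so Mondays fall on 6, 13, 20, 27; the last is October 27.
At the standard offset (UTC−07:15), 22:24 UTC − 7h15m = 15:09 Lumos Zone standard time.
The standard-time date in Lumos Zone, March 3, 2025, falls between 28 February and 27 October, so daylight saving is in effect and Lumos Zone is at UTC−06:15.
22:24 UTC − 6h15m = 16:09 Lumos Zone.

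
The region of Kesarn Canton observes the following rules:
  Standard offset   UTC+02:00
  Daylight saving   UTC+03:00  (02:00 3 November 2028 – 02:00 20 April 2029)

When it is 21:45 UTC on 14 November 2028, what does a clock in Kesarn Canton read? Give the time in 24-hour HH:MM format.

00:45

At the standard offset (UTC+02:00), 21:45 UTC + 2h = 23:45 Kesarn Canton standard time.
The standard-time date in Kesarn Canton, 14 November 2028, lies within the daylight-saving period (3 November 2028 – 20 April 2029), so Kesarn Canton is on daylight time, UTC+03:00.
21:45 UTC + 3h = 00:45 local (rolling into the next day, 15 November 2028).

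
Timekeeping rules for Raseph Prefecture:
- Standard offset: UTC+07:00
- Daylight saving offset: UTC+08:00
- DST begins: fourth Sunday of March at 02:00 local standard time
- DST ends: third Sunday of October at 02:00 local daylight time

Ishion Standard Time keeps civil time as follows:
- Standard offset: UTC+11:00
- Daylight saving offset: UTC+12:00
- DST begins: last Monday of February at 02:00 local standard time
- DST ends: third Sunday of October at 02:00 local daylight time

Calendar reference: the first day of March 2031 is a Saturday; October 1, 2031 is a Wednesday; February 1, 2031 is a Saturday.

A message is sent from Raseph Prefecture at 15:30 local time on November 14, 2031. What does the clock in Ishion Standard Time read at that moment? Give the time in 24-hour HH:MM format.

1 March 2031 is a Saturday, so the first Sunday is March 2 and the fourth is March 23.
1 October 2031 is a Wednesday, so the first Sunday is October 5 and the third is October 19.
November 14, 2031 does not fall between 23 March and 19 October, so daylight saving is not in effect and Raseph Prefecture is at UTC+07:00.
15:30 Raseph Prefecture − 7h = 08:30 UTC.
1 February 2031 is a Saturday, so Mondays fall on 3, 10, 17, 24; the last is February 24.
1 October 2031 is a Wednesday, so the first Sunday is October 5 and the third is October 19.
At the standard offset (UTC+11:00), 08:30 UTC + 11h = 19:30 Ishion Standard Time standard time.
The standard-time date in Ishion Standard Time, November 14, 2031, does not fall between 24 February and 19 October, so daylight saving is not in effect and Ishion Standard Time is at UTC+11:00.
08:30 UTC + 11h = 19:30 Ishion Standard Time.

19:30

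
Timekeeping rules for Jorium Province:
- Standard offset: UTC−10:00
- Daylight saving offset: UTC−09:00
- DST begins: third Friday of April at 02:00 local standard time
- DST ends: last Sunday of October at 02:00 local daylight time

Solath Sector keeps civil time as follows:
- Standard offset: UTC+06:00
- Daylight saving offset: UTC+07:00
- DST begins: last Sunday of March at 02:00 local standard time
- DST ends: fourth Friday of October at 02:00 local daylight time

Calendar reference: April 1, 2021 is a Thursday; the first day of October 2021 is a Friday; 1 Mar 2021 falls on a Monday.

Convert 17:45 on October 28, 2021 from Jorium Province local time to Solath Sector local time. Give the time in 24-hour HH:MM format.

1 April 2021 is a Thursday, so the first Friday is April 2 and the third is April 16.
1 October 2021 is a Friday, so Sundays fall on 3, 10, 17, 24, 31; the last is October 31.
October 28, 2021 falls between 16 April and 31 October, so daylight saving is in effect and Jorium Province is at UTC−09:00.
17:45 Jorium Province + 9h = 02:45 UTC (rolling into the next day, 29 October 2021).
1 March 2021 is a Monday, so Sundays fall on 7, 14, 21, 28; the last is March 28.
1 October 2021 is a Friday, so the first Friday is October 1 and the fourth is October 22.
At the standard offset (UTC+06:00), 02:45 UTC + 6h = 08:45 Solath Sector standard time.
The standard-time date in Solath Sector, October 29, 2021, does not fall between 28 March and 22 October, so daylight saving is not in effect and Solath Sector is at UTC+06:00.
02:45 UTC + 6h = 08:45 Solath Sector.

08:45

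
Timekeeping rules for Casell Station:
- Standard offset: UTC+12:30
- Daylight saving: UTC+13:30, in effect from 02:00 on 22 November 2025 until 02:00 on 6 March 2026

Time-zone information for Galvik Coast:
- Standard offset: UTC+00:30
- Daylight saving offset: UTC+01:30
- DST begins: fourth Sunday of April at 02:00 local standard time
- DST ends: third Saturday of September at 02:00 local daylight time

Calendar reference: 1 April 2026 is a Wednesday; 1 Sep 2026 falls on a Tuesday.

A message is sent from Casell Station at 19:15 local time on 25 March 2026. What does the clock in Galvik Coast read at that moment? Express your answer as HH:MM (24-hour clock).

07:15

25 March 2026 is outside the daylight-saving period (22 November 2025 – 6 March 2026), so Casell Station is on standard time, UTC+12:30.
19:15 Casell Station − 12h30m = 06:45 UTC.
1 April 2026 is a Wednesday, so the first Sunday is April 5 and the fourth is April 26.
1 September 2026 is a Tuesday, so the first Saturday is September 5 and the third is September 19.
At the standard offset (UTC+00:30), 06:45 UTC + 0h30m = 07:15 Galvik Coast standard time.
Daylight saving runs 26 April – 19 September; the standard-time date in Galvik Coast, 25 March 2026, is outside that window, so Galvik Coast is on standard time at UTC+00:30.
06:45 UTC + 0h30m = 07:15 Galvik Coast.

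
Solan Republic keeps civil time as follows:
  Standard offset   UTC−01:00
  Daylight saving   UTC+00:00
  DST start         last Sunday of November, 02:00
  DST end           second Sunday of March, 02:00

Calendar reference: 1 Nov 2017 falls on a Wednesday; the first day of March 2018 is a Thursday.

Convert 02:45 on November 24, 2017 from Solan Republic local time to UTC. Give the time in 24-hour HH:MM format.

1 November 2017 is a Wednesday, so Sundays fall on 5, 12, 19, 26; the last is November 26.
1 March 2018 is a Thursday, so the first Sunday is March 4 and the second is March 11.
November 24, 2017 does not fall between 26 November 2017 and 11 March 2018, so daylight saving is not in effect and Solan Republic is at UTC−01:00.
02:45 local + 1h = 03:45 UTC.

03:45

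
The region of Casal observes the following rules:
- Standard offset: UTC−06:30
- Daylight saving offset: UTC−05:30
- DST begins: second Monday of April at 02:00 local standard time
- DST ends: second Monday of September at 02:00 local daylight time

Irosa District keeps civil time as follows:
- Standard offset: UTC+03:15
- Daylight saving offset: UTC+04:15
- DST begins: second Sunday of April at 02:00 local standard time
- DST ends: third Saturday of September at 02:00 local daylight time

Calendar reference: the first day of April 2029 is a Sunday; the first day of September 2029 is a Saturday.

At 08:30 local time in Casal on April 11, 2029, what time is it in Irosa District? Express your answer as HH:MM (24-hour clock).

1 April 2029 is a Sunday, so the first Monday is April 2 and the second is April 9.
1 September 2029 is a Saturday, so the first Monday is September 3 and the second is September 10.
Daylight saving runs 9 April – 10 September; April 11, 2029 is inside that window, so Casal is at UTC−05:30.
08:30 Casal + 5h30m = 14:00 UTC.
1 April 2029 is a Sunday, so the first Sunday is April 1 and the second is April 8.
1 September 2029 is a Saturday, so the first Saturday is September 1 and the third is September 15.
At the standard offset (UTC+03:15), 14:00 UTC + 3h15m = 17:15 Irosa District standard time.
The standard-time date in Irosa District, April 11, 2029, falls between 8 April and 15 September, so daylight saving is in effect and Irosa District is at UTC+04:15.
14:00 UTC + 4h15m = 18:15 Irosa District.

18:15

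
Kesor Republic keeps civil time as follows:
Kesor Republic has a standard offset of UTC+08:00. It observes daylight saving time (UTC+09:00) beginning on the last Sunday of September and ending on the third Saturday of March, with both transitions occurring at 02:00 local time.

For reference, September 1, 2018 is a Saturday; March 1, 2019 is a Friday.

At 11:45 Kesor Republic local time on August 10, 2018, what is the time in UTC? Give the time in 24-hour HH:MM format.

03:45

1 September 2018 is a Saturday, so Sundays fall on 2, 9, 16, 23, 30; the last is September 30.
1 March 2019 is a Friday, so the first Saturday is March 2 and the third is March 16.
Daylight saving runs 30 September 2018 – 16 March 2019; August 10, 2018 is outside that window, so Kesor Republic is on standard time at UTC+08:00.
11:45 local − 8h = 03:45 UTC.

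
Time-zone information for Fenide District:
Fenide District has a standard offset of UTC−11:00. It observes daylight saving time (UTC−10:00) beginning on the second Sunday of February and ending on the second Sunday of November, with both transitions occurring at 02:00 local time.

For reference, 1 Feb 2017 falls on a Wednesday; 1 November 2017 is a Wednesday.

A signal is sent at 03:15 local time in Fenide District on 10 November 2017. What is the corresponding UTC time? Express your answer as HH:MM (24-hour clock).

13:15

1 February 2017 is a Wednesday, so the first Sunday is February 5 and the second is February 12.
1 November 2017 is a Wednesday, so the first Sunday is November 5 and the second is November 12.
10 November 2017 lies within the daylight-saving period (12 February – 12 November), so Fenide District is on daylight time, UTC−10:00.
03:15 local + 10h = 13:15 UTC.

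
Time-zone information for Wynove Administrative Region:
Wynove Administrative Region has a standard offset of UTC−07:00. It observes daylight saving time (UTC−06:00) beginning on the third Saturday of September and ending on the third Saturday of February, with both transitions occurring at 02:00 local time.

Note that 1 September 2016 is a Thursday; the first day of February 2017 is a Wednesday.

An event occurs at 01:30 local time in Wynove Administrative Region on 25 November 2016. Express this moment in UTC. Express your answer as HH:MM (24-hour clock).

1 September 2016 is a Thursday, so the first Saturday is September 3 and the third is September 17.
1 February 2017 is a Wednesday, so the first Saturday is February 4 and the third is February 18.
25 November 2016 falls between 17 September 2016 and 18 February 2017, so daylight saving is in effect and Wynove Administrative Region is at UTC−06:00.
01:30 local + 6h = 07:30 UTC.

07:30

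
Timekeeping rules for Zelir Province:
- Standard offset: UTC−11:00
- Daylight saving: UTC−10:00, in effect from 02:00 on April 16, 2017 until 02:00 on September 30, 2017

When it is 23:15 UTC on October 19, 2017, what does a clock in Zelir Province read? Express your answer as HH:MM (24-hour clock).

12:15

At the standard offset (UTC−11:00), 23:15 UTC − 11h = 12:15 Zelir Province standard time.
Daylight saving runs 16 April – 30 September; the standard-time date in Zelir Province, October 19, 2017, is outside that window, so Zelir Province is on standard time at UTC−11:00.
23:15 UTC − 11h = 12:15 local.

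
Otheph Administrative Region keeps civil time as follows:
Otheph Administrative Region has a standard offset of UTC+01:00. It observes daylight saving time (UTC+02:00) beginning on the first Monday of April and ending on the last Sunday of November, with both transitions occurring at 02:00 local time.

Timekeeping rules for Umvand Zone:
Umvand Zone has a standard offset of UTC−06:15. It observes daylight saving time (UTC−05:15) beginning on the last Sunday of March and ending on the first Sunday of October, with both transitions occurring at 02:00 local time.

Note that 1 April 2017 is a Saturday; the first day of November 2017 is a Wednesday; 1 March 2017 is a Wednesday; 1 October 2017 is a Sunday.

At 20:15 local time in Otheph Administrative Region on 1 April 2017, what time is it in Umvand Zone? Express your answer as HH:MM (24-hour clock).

14:00

1 April 2017 is a Saturday, so the first Monday is April 3.
1 November 2017 is a Wednesday, so Sundays fall on 5, 12, 19, 26; the last is November 26.
1 April 2017 does not fall between 3 April and 26 November, so daylight saving is not in effect and Otheph Administrative Region is at UTC+01:00.
20:15 Otheph Administrative Region − 1h = 19:15 UTC.
1 March 2017 is a Wednesday, so Sundays fall on 5, 12, 19, 26; the last is March 26.
1 October 2017 is a Sunday, so the first Sunday is October 1.
At the standard offset (UTC−06:15), 19:15 UTC − 6h15m = 13:00 Umvand Zone standard time.
Daylight saving runs 26 March – 1 October; the standard-time date in Umvand Zone, 1 April 2017, is inside that window, so Umvand Zone is at UTC−05:15.
19:15 UTC − 5h15m = 14:00 Umvand Zone.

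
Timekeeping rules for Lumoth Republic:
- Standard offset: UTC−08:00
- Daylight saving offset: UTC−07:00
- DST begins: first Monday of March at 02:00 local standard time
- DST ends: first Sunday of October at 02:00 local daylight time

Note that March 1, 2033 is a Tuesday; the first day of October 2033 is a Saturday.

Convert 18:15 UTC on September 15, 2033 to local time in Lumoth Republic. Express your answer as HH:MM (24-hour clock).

11:15

1 March 2033 is a Tuesday, so the first Monday is March 7.
1 October 2033 is a Saturday, so the first Sunday is October 2.
At the standard offset (UTC−08:00), 18:15 UTC − 8h = 10:15 Lumoth Republic standard time.
The standard-time date in Lumoth Republic, September 15, 2033, lies within the daylight-saving period (7 March – 2 October), so Lumoth Republic is on daylight time, UTC−07:00.
18:15 UTC − 7h = 11:15 local.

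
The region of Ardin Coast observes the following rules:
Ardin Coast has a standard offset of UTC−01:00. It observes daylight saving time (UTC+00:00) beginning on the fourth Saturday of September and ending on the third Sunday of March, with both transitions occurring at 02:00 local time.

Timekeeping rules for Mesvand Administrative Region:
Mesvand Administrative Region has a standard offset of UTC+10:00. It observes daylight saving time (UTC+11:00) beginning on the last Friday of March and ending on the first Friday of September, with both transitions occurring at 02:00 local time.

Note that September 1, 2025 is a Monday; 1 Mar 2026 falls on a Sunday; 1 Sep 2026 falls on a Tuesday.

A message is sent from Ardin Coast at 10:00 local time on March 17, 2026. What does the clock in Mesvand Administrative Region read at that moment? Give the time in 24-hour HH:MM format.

21:00

1 September 2025 is a Monday, so the first Saturday is September 6 and the fourth is September 27.
1 March 2026 is a Sunday, so the first Sunday is March 1 and the third is March 15.
March 17, 2026 does not fall between 27 September 2025 and 15 March 2026, so daylight saving is not in effect and Ardin Coast is at UTC−01:00.
10:00 Ardin Coast + 1h = 11:00 UTC.
1 March 2026 is a Sunday, so Fridays fall on 6, 13, 20, 27; the last is March 27.
1 September 2026 is a Tuesday, so the first Friday is September 4.
At the standard offset (UTC+10:00), 11:00 UTC + 10h = 21:00 Mesvand Administrative Region standard time.
The standard-time date in Mesvand Administrative Region, March 17, 2026, is outside the daylight-saving period (27 March – 4 September), so Mesvand Administrative Region is on standard time, UTC+10:00.
11:00 UTC + 10h = 21:00 Mesvand Administrative Region.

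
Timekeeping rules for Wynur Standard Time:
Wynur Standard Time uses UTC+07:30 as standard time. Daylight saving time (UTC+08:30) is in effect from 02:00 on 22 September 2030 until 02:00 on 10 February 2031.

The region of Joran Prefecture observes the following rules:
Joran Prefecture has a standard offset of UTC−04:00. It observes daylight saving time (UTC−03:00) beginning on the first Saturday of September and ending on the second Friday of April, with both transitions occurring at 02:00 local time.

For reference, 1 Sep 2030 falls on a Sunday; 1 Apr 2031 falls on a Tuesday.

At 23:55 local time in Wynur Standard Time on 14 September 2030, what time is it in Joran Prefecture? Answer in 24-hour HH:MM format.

14 September 2030 is outside the daylight-saving period (22 September 2030 – 10 February 2031), so Wynur Standard Time is on standard time, UTC+07:30.
23:55 Wynur Standard Time − 7h30m = 16:25 UTC.
1 September 2030 is a Sunday, so the first Saturday is September 7.
1 April 2031 is a Tuesday, so the first Friday is April 4 and the second is April 11.
At the standard offset (UTC−04:00), 16:25 UTC − 4h = 12:25 Joran Prefecture standard time.
The standard-time date in Joran Prefecture, 14 September 2030, falls between 7 September 2030 and 11 April 2031, so daylight saving is in effect and Joran Prefecture is at UTC−03:00.
16:25 UTC − 3h = 13:25 Joran Prefecture.

13:25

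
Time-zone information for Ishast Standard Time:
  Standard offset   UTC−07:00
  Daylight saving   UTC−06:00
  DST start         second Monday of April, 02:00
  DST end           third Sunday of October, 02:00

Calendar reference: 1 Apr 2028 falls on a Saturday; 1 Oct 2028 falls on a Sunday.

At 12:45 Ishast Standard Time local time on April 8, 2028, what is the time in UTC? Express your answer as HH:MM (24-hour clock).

19:45

1 April 2028 is a Saturday, so the first Monday is April 3 and the second is April 10.
1 October 2028 is a Sunday, so the first Sunday is October 1 and the third is October 15.
April 8, 2028 is outside the daylight-saving period (10 April – 15 October), so Ishast Standard Time is on standard time, UTC−07:00.
12:45 local + 7h = 19:45 UTC.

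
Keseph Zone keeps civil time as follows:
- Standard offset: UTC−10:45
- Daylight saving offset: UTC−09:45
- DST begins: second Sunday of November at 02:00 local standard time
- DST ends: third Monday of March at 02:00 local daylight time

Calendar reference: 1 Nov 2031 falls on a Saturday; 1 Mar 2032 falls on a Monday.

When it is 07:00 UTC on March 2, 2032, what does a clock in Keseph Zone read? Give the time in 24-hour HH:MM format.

1 November 2031 is a Saturday, so the first Sunday is November 2 and the second is November 9.
1 March 2032 is a Monday, so the first Monday is March 1 and the third is March 15.
At the standard offset (UTC−10:45), 07:00 UTC − 10h45m = 20:15 Keseph Zone standard time (rolling into the previous day, 1 March 2032).
Daylight saving runs 9 November 2031 – 15 March 2032; the standard-time date in Keseph Zone, March 1, 2032, is inside that window, so Keseph Zone is at UTC−09:45.
07:00 UTC − 9h45m = 21:15 local (rolling into the previous day, 1 March 2032).

21:15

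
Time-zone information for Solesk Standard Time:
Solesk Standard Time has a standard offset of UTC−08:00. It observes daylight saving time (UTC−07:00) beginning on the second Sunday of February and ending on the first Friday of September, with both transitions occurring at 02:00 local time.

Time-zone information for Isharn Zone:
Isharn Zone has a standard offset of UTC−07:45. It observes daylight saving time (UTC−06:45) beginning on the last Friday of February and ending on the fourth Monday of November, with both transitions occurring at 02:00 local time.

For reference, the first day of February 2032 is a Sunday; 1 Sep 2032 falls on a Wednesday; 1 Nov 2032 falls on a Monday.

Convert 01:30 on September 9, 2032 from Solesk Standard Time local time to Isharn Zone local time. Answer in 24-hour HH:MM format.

1 February 2032 is a Sunday, so the first Sunday is February 1 and the second is February 8.
1 September 2032 is a Wednesday, so the first Friday is September 3.
September 9, 2032 does not fall between 8 February and 3 September, so daylight saving is not in effect and Solesk Standard Time is at UTC−08:00.
01:30 Solesk Standard Time + 8h = 09:30 UTC.
1 February 2032 is a Sunday, so Fridays fall on 6, 13, 20, 27; the last is February 27.
1 November 2032 is a Monday, so the first Monday is November 1 and the fourth is November 22.
At the standard offset (UTC−07:45), 09:30 UTC − 7h45m = 01:45 Isharn Zone standard time.
The standard-time date in Isharn Zone, September 9, 2032, falls between 27 February and 22 November, so daylight saving is in effect and Isharn Zone is at UTC−06:45.
09:30 UTC − 6h45m = 02:45 Isharn Zone.

02:45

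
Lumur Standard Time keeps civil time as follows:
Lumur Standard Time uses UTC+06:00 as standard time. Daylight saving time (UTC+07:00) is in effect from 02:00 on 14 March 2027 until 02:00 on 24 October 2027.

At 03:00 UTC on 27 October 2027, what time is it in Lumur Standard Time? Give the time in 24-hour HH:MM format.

09:00

At the standard offset (UTC+06:00), 03:00 UTC + 6h = 09:00 Lumur Standard Time standard time.
The standard-time date in Lumur Standard Time, 27 October 2027, does not fall between 14 March and 24 October, so daylight saving is not in effect and Lumur Standard Time is at UTC+06:00.
03:00 UTC + 6h = 09:00 local.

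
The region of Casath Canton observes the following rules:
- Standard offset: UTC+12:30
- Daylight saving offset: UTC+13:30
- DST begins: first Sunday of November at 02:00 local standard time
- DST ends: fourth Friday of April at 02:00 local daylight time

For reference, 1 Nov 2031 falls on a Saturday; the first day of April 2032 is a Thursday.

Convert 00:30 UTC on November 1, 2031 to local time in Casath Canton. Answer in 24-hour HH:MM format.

1 November 2031 is a Saturday, so the first Sunday is November 2.
1 April 2032 is a Thursday, so the first Friday is April 2 and the fourth is April 23.
At the standard offset (UTC+12:30), 00:30 UTC + 12h30m = 13:00 Casath Canton standard time.
The standard-time date in Casath Canton, November 1, 2031, is outside the daylight-saving period (2 November 2031 – 23 April 2032), so Casath Canton is on standard time, UTC+12:30.
00:30 UTC + 12h30m = 13:00 local.

13:00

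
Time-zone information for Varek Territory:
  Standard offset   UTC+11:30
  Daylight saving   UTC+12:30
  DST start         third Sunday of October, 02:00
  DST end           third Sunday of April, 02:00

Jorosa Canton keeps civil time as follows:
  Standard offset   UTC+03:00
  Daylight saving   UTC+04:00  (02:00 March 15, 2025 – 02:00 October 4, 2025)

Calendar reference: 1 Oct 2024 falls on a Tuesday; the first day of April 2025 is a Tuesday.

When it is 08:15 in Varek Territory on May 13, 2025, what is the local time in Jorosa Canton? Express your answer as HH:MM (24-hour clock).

1 October 2024 is a Tuesday, so the first Sunday is October 6 and the third is October 20.
1 April 2025 is a Tuesday, so the first Sunday is April 6 and the third is April 20.
Daylight saving runs 20 October 2024 – 20 April 2025; May 13, 2025 is outside that window, so Varek Territory is on standard time at UTC+11:30.
08:15 Varek Territory − 11h30m = 20:45 UTC (rolling into the previous day, 12 May 2025).
At the standard offset (UTC+03:00), 20:45 UTC + 3h = 23:45 Jorosa Canton standard time.
The standard-time date in Jorosa Canton, May 12, 2025, falls between 15 March and 4 October, so daylight saving is in effect and Jorosa Canton is at UTC+04:00.
20:45 UTC + 4h = 00:45 Jorosa Canton (rolling into the next day, 13 May 2025).

00:45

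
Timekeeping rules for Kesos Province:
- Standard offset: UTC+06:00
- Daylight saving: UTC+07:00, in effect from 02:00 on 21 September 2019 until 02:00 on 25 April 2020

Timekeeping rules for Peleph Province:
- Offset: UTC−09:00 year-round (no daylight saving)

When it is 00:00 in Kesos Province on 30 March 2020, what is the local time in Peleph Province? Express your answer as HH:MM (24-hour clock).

08:00

30 March 2020 lies within the daylight-saving period (21 September 2019 – 25 April 2020), so Kesos Province is on daylight time, UTC+07:00.
00:00 Kesos Province − 7h = 17:00 UTC (rolling into the previous day, 29 March 2020).
Peleph Province stays on UTC−09:00 all year.
17:00 UTC − 9h = 08:00 Peleph Province.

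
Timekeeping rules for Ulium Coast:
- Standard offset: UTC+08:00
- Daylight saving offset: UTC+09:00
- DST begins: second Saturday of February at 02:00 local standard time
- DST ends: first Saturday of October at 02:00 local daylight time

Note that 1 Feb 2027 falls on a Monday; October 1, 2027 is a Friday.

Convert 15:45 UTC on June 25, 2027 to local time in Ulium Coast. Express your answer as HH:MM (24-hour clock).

1 February 2027 is a Monday, so the first Saturday is February 6 and the second is February 13.
1 October 2027 is a Friday, so the first Saturday is October 2.
At the standard offset (UTC+08:00), 15:45 UTC + 8h = 23:45 Ulium Coast standard time.
Daylight saving runs 13 February – 2 October; the standard-time date in Ulium Coast, June 25, 2027, is inside that window, so Ulium Coast is at UTC+09:00.
15:45 UTC + 9h = 00:45 local (rolling into the next day, 26 June 2027).

00:45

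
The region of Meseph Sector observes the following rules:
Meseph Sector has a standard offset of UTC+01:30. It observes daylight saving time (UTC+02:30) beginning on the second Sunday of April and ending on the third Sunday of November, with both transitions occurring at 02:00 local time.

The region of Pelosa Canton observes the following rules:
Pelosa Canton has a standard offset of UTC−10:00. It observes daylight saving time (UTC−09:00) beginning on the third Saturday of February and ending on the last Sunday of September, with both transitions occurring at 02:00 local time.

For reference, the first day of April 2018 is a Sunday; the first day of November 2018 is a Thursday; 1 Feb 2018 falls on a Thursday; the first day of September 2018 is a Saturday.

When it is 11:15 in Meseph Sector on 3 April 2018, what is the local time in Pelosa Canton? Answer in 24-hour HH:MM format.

00:45

1 April 2018 is a Sunday, so the first Sunday is April 1 and the second is April 8.
1 November 2018 is a Thursday, so the first Sunday is November 4 and the third is November 18.
Daylight saving runs 8 April – 18 November; 3 April 2018 is outside that window, so Meseph Sector is on standard time at UTC+01:30.
11:15 Meseph Sector − 1h30m = 09:45 UTC.
1 February 2018 is a Thursday, so the first Saturday is February 3 and the third is February 17.
1 September 2018 is a Saturday, so Sundays fall on 2, 9, 16, 23, 30; the last is September 30.
At the standard offset (UTC−10:00), 09:45 UTC − 10h = 23:45 Pelosa Canton standard time (rolling into the previous day, 2 April 2018).
Daylight saving runs 17 February – 30 September; the standard-time date in Pelosa Canton, 2 April 2018, is inside that window, so Pelosa Canton is at UTC−09:00.
09:45 UTC − 9h = 00:45 Pelosa Canton.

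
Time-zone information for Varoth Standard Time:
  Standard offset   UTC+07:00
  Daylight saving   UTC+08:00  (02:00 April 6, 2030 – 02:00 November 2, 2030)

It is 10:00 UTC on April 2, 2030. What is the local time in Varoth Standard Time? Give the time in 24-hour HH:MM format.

At the standard offset (UTC+07:00), 10:00 UTC + 7h = 17:00 Varoth Standard Time standard time.
Daylight saving runs 6 April – 2 November; the standard-time date in Varoth Standard Time, April 2, 2030, is outside that window, so Varoth Standard Time is on standard time at UTC+07:00.
10:00 UTC + 7h = 17:00 local.

17:00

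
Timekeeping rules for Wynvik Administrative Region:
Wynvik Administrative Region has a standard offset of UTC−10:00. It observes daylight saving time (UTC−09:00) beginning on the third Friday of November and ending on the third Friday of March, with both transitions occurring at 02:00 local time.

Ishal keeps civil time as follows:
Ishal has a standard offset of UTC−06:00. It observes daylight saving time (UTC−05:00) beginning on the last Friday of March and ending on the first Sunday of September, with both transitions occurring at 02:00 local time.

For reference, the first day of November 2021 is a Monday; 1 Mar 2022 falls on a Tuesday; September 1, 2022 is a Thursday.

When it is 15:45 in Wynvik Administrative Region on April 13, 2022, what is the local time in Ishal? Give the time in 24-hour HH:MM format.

20:45

1 November 2021 is a Monday, so the first Friday is November 5 and the third is November 19.
1 March 2022 is a Tuesday, so the first Friday is March 4 and the third is March 18.
Daylight saving runs 19 November 2021 – 18 March 2022; April 13, 2022 is outside that window, so Wynvik Administrative Region is on standard time at UTC−10:00.
15:45 Wynvik Administrative Region + 10h = 01:45 UTC (rolling into the next day, 14 April 2022).
1 March 2022 is a Tuesday, so Fridays fall on 4, 11, 18, 25; the last is March 25.
1 September 2022 is a Thursday, so the first Sunday is September 4.
At the standard offset (UTC−06:00), 01:45 UTC − 6h = 19:45 Ishal standard time (rolling into the previous day, 13 April 2022).
The standard-time date in Ishal, April 13, 2022, lies within the daylight-saving period (25 March – 4 September), so Ishal is on daylight time, UTC−05:00.
01:45 UTC − 5h = 20:45 Ishal (rolling into the previous day, 13 April 2022).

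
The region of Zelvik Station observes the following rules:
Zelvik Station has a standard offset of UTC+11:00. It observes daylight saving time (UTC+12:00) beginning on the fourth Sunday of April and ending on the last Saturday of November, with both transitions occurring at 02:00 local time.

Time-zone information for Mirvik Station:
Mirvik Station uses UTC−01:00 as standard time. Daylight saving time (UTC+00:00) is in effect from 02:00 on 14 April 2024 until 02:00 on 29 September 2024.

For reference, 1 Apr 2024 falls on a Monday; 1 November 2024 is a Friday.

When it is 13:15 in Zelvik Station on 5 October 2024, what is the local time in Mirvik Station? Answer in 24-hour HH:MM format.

00:15

1 April 2024 is a Monday, so the first Sunday is April 7 and the fourth is April 28.
1 November 2024 is a Friday, so Saturdays fall on 2, 9, 16, 23, 30; the last is November 30.
5 October 2024 lies within the daylight-saving period (28 April – 30 November), so Zelvik Station is on daylight time, UTC+12:00.
13:15 Zelvik Station − 12h = 01:15 UTC.
At the standard offset (UTC−01:00), 01:15 UTC − 1h = 00:15 Mirvik Station standard time.
The standard-time date in Mirvik Station, 5 October 2024, does not fall between 14 April and 29 September, so daylight saving is not in effect and Mirvik Station is at UTC−01:00.
01:15 UTC − 1h = 00:15 Mirvik Station.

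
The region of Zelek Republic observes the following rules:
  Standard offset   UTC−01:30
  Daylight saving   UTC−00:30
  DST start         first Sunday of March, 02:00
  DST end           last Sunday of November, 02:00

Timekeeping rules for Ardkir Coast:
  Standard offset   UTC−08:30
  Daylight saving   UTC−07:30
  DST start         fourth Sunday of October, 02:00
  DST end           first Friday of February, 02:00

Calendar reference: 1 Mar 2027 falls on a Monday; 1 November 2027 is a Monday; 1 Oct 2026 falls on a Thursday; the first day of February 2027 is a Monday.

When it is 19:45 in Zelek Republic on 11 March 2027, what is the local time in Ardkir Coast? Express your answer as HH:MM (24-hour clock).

1 March 2027 is a Monday, so the first Sunday is March 7.
1 November 2027 is a Monday, so Sundays fall on 7, 14, 21, 28; the last is November 28.
11 March 2027 lies within the daylight-saving period (7 March – 28 November), so Zelek Republic is on daylight time, UTC−00:30.
19:45 Zelek Republic + 0h30m = 20:15 UTC.
1 October 2026 is a Thursday, so the first Sunday is October 4 and the fourth is October 25.
1 February 2027 is a Monday, so the first Friday is February 5.
At the standard offset (UTC−08:30), 20:15 UTC − 8h30m = 11:45 Ardkir Coast standard time.
The standard-time date in Ardkir Coast, 11 March 2027, is outside the daylight-saving period (25 October 2026 – 5 February 2027), so Ardkir Coast is on standard time, UTC−08:30.
20:15 UTC − 8h30m = 11:45 Ardkir Coast.

11:45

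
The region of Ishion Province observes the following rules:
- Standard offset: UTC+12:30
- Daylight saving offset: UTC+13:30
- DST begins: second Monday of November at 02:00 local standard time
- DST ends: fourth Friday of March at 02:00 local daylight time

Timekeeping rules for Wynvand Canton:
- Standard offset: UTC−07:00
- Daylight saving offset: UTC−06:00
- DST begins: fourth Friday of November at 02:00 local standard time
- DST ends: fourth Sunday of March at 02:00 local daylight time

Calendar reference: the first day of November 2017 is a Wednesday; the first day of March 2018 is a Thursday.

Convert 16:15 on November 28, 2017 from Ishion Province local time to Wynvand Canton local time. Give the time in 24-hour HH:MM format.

1 November 2017 is a Wednesday, so the first Monday is November 6 and the second is November 13.
1 March 2018 is a Thursday, so the first Friday is March 2 and the fourth is March 23.
Daylight saving runs 13 November 2017 – 23 March 2018; November 28, 2017 is inside that window, so Ishion Province is at UTC+13:30.
16:15 Ishion Province − 13h30m = 02:45 UTC.
1 November 2017 is a Wednesday, so the first Friday is November 3 and the fourth is November 24.
1 March 2018 is a Thursday, so the first Sunday is March 4 and the fourth is March 25.
At the standard offset (UTC−07:00), 02:45 UTC − 7h = 19:45 Wynvand Canton standard time (rolling into the previous day, 27 November 2017).
Daylight saving runs 24 November 2017 – 25 March 2018; the standard-time date in Wynvand Canton, November 27, 2017, is inside that window, so Wynvand Canton is at UTC−06:00.
02:45 UTC − 6h = 20:45 Wynvand Canton (rolling into the previous day, 27 November 2017).

20:45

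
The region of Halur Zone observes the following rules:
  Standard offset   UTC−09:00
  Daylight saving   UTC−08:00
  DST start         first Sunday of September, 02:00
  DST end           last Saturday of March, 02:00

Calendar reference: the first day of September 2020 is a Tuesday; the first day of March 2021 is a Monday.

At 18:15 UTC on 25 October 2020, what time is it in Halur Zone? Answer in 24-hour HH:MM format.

1 September 2020 is a Tuesday, so the first Sunday is September 6.
1 March 2021 is a Monday, so Saturdays fall on 6, 13, 20, 27; the last is March 27.
At the standard offset (UTC−09:00), 18:15 UTC − 9h = 09:15 Halur Zone standard time.
The standard-time date in Halur Zone, 25 October 2020, falls between 6 September 2020 and 27 March 2021, so daylight saving is in effect and Halur Zone is at UTC−08:00.
18:15 UTC − 8h = 10:15 local.

10:15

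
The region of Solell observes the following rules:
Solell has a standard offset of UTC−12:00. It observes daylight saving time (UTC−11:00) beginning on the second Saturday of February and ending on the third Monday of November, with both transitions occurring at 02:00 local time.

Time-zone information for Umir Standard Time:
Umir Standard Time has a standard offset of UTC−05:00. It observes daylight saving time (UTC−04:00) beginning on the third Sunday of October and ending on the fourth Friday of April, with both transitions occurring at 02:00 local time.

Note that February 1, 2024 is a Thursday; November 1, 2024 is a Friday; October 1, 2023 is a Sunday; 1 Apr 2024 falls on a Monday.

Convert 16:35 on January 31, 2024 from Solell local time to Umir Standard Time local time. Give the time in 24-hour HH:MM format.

00:35

1 February 2024 is a Thursday, so the first Saturday is February 3 and the second is February 10.
1 November 2024 is a Friday, so the first Monday is November 4 and the third is November 18.
Daylight saving runs 10 February – 18 November; January 31, 2024 is outside that window, so Solell is on standard time at UTC−12:00.
16:35 Solell + 12h = 04:35 UTC (rolling into the next day, 1 February 2024).
1 October 2023 is a Sunday, so the first Sunday is October 1 and the third is October 15.
1 April 2024 is a Monday, so the first Friday is April 5 and the fourth is April 26.
At the standard offset (UTC−05:00), 04:35 UTC − 5h = 23:35 Umir Standard Time standard time (rolling into the previous day, 31 January 2024).
The standard-time date in Umir Standard Time, January 31, 2024, falls between 15 October 2023 and 26 April 2024, so daylight saving is in effect and Umir Standard Time is at UTC−04:00.
04:35 UTC − 4h = 00:35 Umir Standard Time.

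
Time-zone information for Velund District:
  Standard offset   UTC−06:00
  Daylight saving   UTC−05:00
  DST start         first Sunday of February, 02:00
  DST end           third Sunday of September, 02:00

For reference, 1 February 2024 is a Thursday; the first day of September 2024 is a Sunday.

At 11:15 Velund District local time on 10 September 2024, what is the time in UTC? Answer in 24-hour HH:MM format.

16:15

1 February 2024 is a Thursday, so the first Sunday is February 4.
1 September 2024 is a Sunday, so the first Sunday is September 1 and the third is September 15.
10 September 2024 lies within the daylight-saving period (4 February – 15 September), so Velund District is on daylight time, UTC−05:00.
11:15 local + 5h = 16:15 UTC.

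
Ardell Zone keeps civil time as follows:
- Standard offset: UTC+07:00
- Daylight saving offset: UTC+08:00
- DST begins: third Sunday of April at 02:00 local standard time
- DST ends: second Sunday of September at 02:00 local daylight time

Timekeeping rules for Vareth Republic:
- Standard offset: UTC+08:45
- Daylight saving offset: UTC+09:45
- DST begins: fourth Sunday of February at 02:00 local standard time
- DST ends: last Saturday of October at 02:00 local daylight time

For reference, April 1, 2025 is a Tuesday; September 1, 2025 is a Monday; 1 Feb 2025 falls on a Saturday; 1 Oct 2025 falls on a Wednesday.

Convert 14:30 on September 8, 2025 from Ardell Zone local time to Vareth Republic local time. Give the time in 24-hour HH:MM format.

16:15

1 April 2025 is a Tuesday, so the first Sunday is April 6 and the third is April 20.
1 September 2025 is a Monday, so the first Sunday is September 7 and the second is September 14.
September 8, 2025 falls between 20 April and 14 September, so daylight saving is in effect and Ardell Zone is at UTC+08:00.
14:30 Ardell Zone − 8h = 06:30 UTC.
1 February 2025 is a Saturday, so the first Sunday is February 2 and the fourth is February 23.
1 October 2025 is a Wednesday, so Saturdays fall on 4, 11, 18, 25; the last is October 25.
At the standard offset (UTC+08:45), 06:30 UTC + 8h45m = 15:15 Vareth Republic standard time.
The standard-time date in Vareth Republic, September 8, 2025, lies within the daylight-saving period (23 February – 25 October), so Vareth Republic is on daylight time, UTC+09:45.
06:30 UTC + 9h45m = 16:15 Vareth Republic.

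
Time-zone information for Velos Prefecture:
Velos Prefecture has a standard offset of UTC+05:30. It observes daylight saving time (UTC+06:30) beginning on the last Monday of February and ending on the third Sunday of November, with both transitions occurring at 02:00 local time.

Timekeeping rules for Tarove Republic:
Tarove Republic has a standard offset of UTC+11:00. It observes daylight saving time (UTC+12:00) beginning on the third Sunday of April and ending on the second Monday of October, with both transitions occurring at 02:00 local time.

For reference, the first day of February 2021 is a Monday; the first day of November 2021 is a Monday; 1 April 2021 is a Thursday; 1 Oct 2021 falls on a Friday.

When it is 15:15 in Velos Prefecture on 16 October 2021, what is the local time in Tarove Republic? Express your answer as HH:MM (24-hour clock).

19:45

1 February 2021 is a Monday, so Mondays fall on 1, 8, 15, 22; the last is February 22.
1 November 2021 is a Monday, so the first Sunday is November 7 and the third is November 21.
16 October 2021 falls between 22 February and 21 November, so daylight saving is in effect and Velos Prefecture is at UTC+06:30.
15:15 Velos Prefecture − 6h30m = 08:45 UTC.
1 April 2021 is a Thursday, so the first Sunday is April 4 and the third is April 18.
1 October 2021 is a Friday, so the first Monday is October 4 and the second is October 11.
At the standard offset (UTC+11:00), 08:45 UTC + 11h = 19:45 Tarove Republic standard time.
Daylight saving runs 18 April – 11 October; the standard-time date in Tarove Republic, 16 October 2021, is outside that window, so Tarove Republic is on standard time at UTC+11:00.
08:45 UTC + 11h = 19:45 Tarove Republic.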